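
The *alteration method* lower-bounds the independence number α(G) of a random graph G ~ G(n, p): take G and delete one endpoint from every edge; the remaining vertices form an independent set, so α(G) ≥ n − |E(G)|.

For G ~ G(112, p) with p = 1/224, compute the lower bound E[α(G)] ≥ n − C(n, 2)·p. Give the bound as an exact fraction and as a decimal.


E[|E(G)|] = C(112, 2)·p = 6216 · (1/224) = 111/4.
E[α(G)] ≥ n − E[|E(G)|] = 112 − 111/4 = 337/4.
Numerically: ≈ 84.250000.
(This is only a lower bound; the true E[α(G)] may be larger.)

E[α(G)] ≥ 337/4 ≈ 84.250000.


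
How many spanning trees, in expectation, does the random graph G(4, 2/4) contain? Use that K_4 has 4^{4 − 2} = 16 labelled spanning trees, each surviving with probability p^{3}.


K_4 has 4^{4 − 2} = 16 labelled spanning trees.
For each such spanning tree H, let X_H = 1 if all 3 edges of H are present in G. Then P[X_H = 1] = p^{3} = (1/2)^{3} = 1/8.
By linearity: E[X] = Σ_H E[X_H] = 16 · p^{3} = 16 · 1/8 = 2.
Numerically: E[X] ≈ 2.

E[X] = 16 · (1/2)^{3} = 2 ≈ 2.


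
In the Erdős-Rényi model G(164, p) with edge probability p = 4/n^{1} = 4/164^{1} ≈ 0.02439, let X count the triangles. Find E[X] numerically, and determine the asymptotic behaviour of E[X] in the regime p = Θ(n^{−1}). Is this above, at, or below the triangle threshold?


Number of potential triangles: C(164, 3) = 721764.
Each occurs with probability p³ ≈ (0.02439)³ ≈ 1.450937e-05.
By linearity: E[X] = C(164, 3)·p³ ≈ 721764 · 1.450937e-05 ≈ 10.4723.
Here α = 1, so p = 4/n is exactly at the triangle threshold p ~ 1/n. Asymptotically E[X] → c³/6 = 4³/6 = 32/3 ≈ 10.6667, a bounded constant. In this regime the triangle count is asymptotically Poisson(c³/6).

E[X] ≈ 10.4723; in regime p = Θ(1/n^{1}) E[X] stays bounded (at the triangle threshold p ~ 1/n).


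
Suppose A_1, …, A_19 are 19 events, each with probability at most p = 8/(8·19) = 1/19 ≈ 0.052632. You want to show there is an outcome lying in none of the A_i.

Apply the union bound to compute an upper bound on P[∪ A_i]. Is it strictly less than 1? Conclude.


Union bound: P[∪_{i=1}^{19} A_i] ≤ Σ_i P[A_i] ≤ 19·p = 19·(1/19) = 1.
Numerically: 1 ≈ 1.000000.
Is 1 < 1? NO.
Since the bound 1 is ≥ 1, the union bound is uninformative here; it does NOT by itself certify existence.

19·p = 1 ≈ 1.000000; existence NOT certified by the union bound.


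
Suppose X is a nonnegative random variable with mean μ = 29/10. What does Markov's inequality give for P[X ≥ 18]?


μ = E[X] = 29/10, a = 18.
Markov: P[X ≥ 18] ≤ μ/a = (29/10)/18 = 29/180.
Numerically: ≈ 0.161.
(Since a = 18 > μ = 2.900, the bound 29/180 is < 1 and informative.)

P[X ≥ 18] ≤ 29/180 ≈ 0.161.


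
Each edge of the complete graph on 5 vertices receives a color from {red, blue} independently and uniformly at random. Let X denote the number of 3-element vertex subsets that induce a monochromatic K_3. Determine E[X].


Let X = Σ_S X_S over the C(5, 3) = 10 subsets S of size 3, where X_S = 1 if the K_3 on S is monochromatic.
For a fixed S, the K_3 on S has C(3, 2) = 3 edges. P[all 3 edges red] = (1/2)^3, and likewise for blue, so P[monochromatic] = 2·(1/2)^3 = 2^{1 − 3} = 1/4.
By linearity: E[X] = C(5, 3) · 2^{1 − 3} = 10 · 1/4 = 5/2.
Numerically: E[X] ≈ 2.500000.

E[X] = C(5,3)·2^(1−C(3,2)) = 5/2 ≈ 2.500000.


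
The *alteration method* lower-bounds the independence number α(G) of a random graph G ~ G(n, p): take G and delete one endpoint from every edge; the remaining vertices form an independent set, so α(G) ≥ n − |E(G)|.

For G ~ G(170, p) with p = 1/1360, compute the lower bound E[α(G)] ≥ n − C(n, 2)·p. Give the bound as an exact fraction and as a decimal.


E[|E(G)|] = C(170, 2)·p = 14365 · (1/1360) = 169/16.
E[α(G)] ≥ n − E[|E(G)|] = 170 − 169/16 = 2551/16.
Numerically: ≈ 159.438.
(This is only a lower bound; the true E[α(G)] may be larger.)

E[α(G)] ≥ 2551/16 ≈ 159.438.


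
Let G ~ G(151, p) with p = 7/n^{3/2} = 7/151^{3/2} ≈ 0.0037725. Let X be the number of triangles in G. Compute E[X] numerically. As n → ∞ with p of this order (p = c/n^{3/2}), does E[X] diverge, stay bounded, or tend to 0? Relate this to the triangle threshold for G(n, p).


Number of potential triangles: C(151, 3) = 562475.
Each occurs with probability p³ ≈ (0.0037725)³ ≈ 5.3690551e-08.
By linearity: E[X] = C(151, 3)·p³ ≈ 562475 · 5.3690551e-08 ≈ 0.03020.
Since α = 3/2 > 1, p = c/n^{3/2} = o(1/n) is below the triangle threshold p ~ 1/n. Asymptotically E[X] ~ (c³/6)·n^{3(1−α)} = (7³/6)·n^{-1.5} → 0, so by Markov's inequality G has no triangles w.h.p.

E[X] ≈ 0.03020; in regime p = Θ(1/n^{3/2}) E[X] tends to 0 (below the triangle threshold p ~ 1/n).


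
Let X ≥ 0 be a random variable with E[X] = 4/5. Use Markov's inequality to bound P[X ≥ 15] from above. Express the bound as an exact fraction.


μ = E[X] = 4/5, a = 15.
Markov: P[X ≥ 15] ≤ μ/a = (4/5)/15 = 4/75.
Numerically: ≈ 0.053.
(Since a = 15 > μ = 0.800, the bound 4/75 is < 1 and informative.)

P[X ≥ 15] ≤ 4/75 ≈ 0.053.


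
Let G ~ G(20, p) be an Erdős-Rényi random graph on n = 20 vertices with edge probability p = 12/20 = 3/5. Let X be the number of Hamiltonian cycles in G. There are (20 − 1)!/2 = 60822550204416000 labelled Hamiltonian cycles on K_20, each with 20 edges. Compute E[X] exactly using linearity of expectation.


K_20 has (20 − 1)!/2 = 60822550204416000 labelled Hamiltonian cycles.
For each such Hamiltonian cycle H, let X_H = 1 if all 20 edges of H are present in G. Then P[X_H = 1] = p^{20} = (3/5)^{20} = 3486784401/95367431640625.
By linearity: E[X] = Σ_H E[X_H] = 60822550204416000 · p^{20} = 60822550204416000 · 3486784401/95367431640625 = 1696600954254376560918528/762939453125.
Numerically: E[X] ≈ 2.22e+12.

E[X] = 60822550204416000 · (3/5)^{20} = 1696600954254376560918528/762939453125 ≈ 2.22e+12.


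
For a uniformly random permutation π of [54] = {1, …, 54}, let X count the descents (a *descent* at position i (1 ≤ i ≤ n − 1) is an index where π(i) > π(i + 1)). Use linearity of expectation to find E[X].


Write X = Σ X_I over i = 1, …, 53, with X_I the indicator of one descent.
There are 53 indicators.
For each fixed i, the pair (π(i), π(i+1)) is a uniformly random ordered pair of distinct values from {1, …, 54}; by symmetry P[π(i) > π(i+1)] = 1/2.
By linearity: E[X] = 53 · (1/2) = (54 − 1) · (1/2) = 53/2 ≈ 26.5000.

E[X] = 53/2 = 26.5000.


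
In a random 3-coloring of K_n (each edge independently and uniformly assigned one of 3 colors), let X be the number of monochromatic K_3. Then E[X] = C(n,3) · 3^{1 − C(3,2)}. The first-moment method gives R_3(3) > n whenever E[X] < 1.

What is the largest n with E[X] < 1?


We need C(n, 3) · 3^{1 − 3} < 1, i.e. C(n, 3) < 3^{3 − 1} = 9.
Check values of n near the boundary:
  n = 3: C(3, 3) = 1; 1 < 9? YES
  n = 4: C(4, 3) = 4; 4 < 9? YES
  n = 5: C(5, 3) = 10; 10 < 9? NO
The largest n with C(n, 3) < 9 is n = 4 (where E[X] = 4/9 ≈ 0.444444). Hence R_3(3) > 4, i.e. R_3(3) ≥ 5.

Largest n = 4; hence R_3(3) > 4.


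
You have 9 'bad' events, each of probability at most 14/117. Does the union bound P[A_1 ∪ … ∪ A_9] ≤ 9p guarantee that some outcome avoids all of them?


Union bound: P[∪_{i=1}^{9} A_i] ≤ Σ_i P[A_i] ≤ 9·p = 9·(14/117) = 14/13.
Numerically: 14/13 ≈ 1.07692.
Is 14/13 < 1? NO.
Since the bound 14/13 is ≥ 1, the union bound is uninformative here; it does NOT by itself certify existence.

9·p = 14/13 ≈ 1.07692; existence NOT certified by the union bound.


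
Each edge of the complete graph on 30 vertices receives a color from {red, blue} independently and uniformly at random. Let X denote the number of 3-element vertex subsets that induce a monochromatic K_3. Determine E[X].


Let X = Σ_S X_S over the C(30, 3) = 4060 subsets S of size 3, where X_S = 1 if the K_3 on S is monochromatic.
For a fixed S, the K_3 on S has C(3, 2) = 3 edges. P[all 3 edges red] = (1/2)^3, and likewise for blue, so P[monochromatic] = 2·(1/2)^3 = 2^{1 − 3} = 1/4.
By linearity of expectation: E[X] = C(30, 3) · 2^{1 − 3} = 4060 · 1/4 = 1015.
Numerically: E[X] ≈ 1015.0000.

E[X] = C(30,3)·2^(1−C(3,2)) = 1015 ≈ 1015.0000.


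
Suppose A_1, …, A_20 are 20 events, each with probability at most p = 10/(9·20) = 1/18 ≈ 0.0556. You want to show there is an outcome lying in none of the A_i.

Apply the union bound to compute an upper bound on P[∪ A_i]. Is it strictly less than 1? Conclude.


Union bound: P[∪_{i=1}^{20} A_i] ≤ Σ_i P[A_i] ≤ 20·p = 20·(1/18) = 10/9.
Numerically: 10/9 ≈ 1.1111.
Is 10/9 < 1? NO.
Since the bound 10/9 is ≥ 1, the union bound is uninformative here; it does NOT by itself certify existence.

20·p = 10/9 ≈ 1.1111; existence NOT certified by the union bound.


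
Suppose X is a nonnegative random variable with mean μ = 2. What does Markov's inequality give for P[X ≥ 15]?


μ = E[X] = 2, a = 15.
Markov: P[X ≥ 15] ≤ μ/a = (2)/15 = 2/15.
Numerically: ≈ 0.1333.
(Since a = 15 > μ = 2.0000, the bound 2/15 is < 1 and informative.)

P[X ≥ 15] ≤ 2/15 ≈ 0.1333.


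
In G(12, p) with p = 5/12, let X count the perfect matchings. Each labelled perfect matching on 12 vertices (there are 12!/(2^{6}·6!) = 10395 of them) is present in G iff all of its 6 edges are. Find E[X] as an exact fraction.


K_12 has 12!/(2^{6}·6!) = 10395 labelled perfect matchings.
For each such perfect matching H, let X_H = 1 if all 6 edges of H are present in G. Then P[X_H = 1] = p^{6} = (5/12)^{6} = 15625/2985984.
By linearity of expectation: E[X] = Σ_H E[X_H] = 10395 · p^{6} = 10395 · 15625/2985984 = 6015625/110592.
Numerically: E[X] ≈ 54.395.

E[X] = 10395 · (5/12)^{6} = 6015625/110592 ≈ 54.395.


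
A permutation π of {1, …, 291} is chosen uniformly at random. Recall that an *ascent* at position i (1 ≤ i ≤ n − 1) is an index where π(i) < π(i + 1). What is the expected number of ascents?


Write X = Σ X_I over i = 1, …, 290, with X_I the indicator of one ascent.
There are 290 indicators.
For each fixed i, the pair (π(i), π(i+1)) is a uniformly random ordered pair of distinct values from {1, …, 291}; by symmetry P[π(i) < π(i+1)] = 1/2.
By linearity: E[X] = 290 · (1/2) = (291 − 1) · (1/2) = 145 ≈ 145.0000.

E[X] = 145 = 145.0000.


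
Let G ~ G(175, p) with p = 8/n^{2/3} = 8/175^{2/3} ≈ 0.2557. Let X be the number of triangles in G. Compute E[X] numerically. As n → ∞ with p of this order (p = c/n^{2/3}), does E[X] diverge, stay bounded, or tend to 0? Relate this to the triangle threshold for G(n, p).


Number of potential triangles: C(175, 3) = 877975.
Each occurs with probability p³ ≈ (0.2557)³ ≈ 1.67183673e-02.
By linearity: E[X] = C(175, 3)·p³ ≈ 877975 · 1.67183673e-02 ≈ 14678.308571.
Since α = 2/3 < 1, p = c/n^{2/3} ≫ 1/n is above the triangle threshold p ~ 1/n. Asymptotically E[X] ~ (c³/6)·n^{3(1−α)} = (8³/6)·n^{1} → ∞; triangles are abundant w.h.p.

E[X] ≈ 14678.308571; in regime p = Θ(1/n^{2/3}) E[X] diverges (above the triangle threshold p ~ 1/n).


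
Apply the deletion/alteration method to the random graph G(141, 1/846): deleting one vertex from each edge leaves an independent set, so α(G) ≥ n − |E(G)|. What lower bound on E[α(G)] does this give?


E[|E(G)|] = C(141, 2)·p = 9870 · (1/846) = 35/3.
E[α(G)] ≥ n − E[|E(G)|] = 141 − 35/3 = 388/3.
Numerically: ≈ 129.33333.
(This is only a lower bound; the true E[α(G)] may be larger.)

E[α(G)] ≥ 388/3 ≈ 129.33333.


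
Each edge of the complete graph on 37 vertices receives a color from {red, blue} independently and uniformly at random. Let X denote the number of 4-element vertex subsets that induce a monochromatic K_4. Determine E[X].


Let X = Σ_S X_S over the C(37, 4) = 66045 subsets S of size 4, where X_S = 1 if the K_4 on S is monochromatic.
For a fixed S, the K_4 on S has C(4, 2) = 6 edges. P[all 6 edges red] = (1/2)^6, and likewise for blue, so P[monochromatic] = 2·(1/2)^6 = 2^{1 − 6} = 1/32.
By linearity of expectation: E[X] = C(37, 4) · 2^{1 − 6} = 66045 · 1/32 = 66045/32.
Numerically: E[X] ≈ 2063.90625.

E[X] = C(37,4)·2^(1−C(4,2)) = 66045/32 ≈ 2063.90625.


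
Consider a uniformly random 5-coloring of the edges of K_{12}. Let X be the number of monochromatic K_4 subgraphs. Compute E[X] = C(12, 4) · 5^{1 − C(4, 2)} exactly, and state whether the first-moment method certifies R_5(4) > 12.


E[X] = C(12, 4) · 5^{1 − 6} = 495 · 5^{−5} = 495/3125.
As a reduced fraction: E[X] = 99/625 ≈ 0.1584000.
Is E[X] < 1? YES.
Since E[X] < 1, there exists a 5-coloring of K_{12} with no monochromatic K_4; hence R_5(4) > 12.

E[X] = 99/625 ≈ 0.1584000; E[X] < 1, so R_5(4) > 12.


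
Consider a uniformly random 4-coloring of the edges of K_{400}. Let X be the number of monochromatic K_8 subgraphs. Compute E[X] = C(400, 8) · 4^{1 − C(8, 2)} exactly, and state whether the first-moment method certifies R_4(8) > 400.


E[X] = C(400, 8) · 4^{1 − 28} = 15148408086508950 · 4^{−27} = 15148408086508950/18014398509481984.
As a reduced fraction: E[X] = 7574204043254475/9007199254740992 ≈ 0.8409.
Is E[X] < 1? YES.
Since E[X] < 1, there exists a 4-coloring of K_{400} with no monochromatic K_8; hence R_4(8) > 400.

E[X] = 7574204043254475/9007199254740992 ≈ 0.8409; E[X] < 1, so R_4(8) > 400.


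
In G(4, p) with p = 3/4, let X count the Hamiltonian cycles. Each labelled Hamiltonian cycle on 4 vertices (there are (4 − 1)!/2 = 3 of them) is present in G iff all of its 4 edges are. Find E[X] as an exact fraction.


K_4 has (4 − 1)!/2 = 3 labelled Hamiltonian cycles.
For each such Hamiltonian cycle H, let X_H = 1 if all 4 edges of H are present in G. Then P[X_H = 1] = p^{4} = (3/4)^{4} = 81/256.
Summing the indicators: E[X] = Σ_H E[X_H] = 3 · p^{4} = 3 · 81/256 = 243/256.
Numerically: E[X] ≈ 0.949.

E[X] = 3 · (3/4)^{4} = 243/256 ≈ 0.949.


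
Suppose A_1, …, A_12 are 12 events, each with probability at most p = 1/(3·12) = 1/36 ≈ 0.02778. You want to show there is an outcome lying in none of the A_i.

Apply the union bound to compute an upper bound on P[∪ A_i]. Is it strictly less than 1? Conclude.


Union bound: P[∪_{i=1}^{12} A_i] ≤ Σ_i P[A_i] ≤ 12·p = 12·(1/36) = 1/3.
Numerically: 1/3 ≈ 0.33333.
Is 1/3 < 1? YES.
Since P[∪ A_i] ≤ 1/3 < 1, the complement has P[∩ A_i^c] ≥ 1 − 1/3 = 2/3 > 0, so some outcome avoids every A_i.

12·p = 1/3 ≈ 0.33333; existence CERTIFIED by the union bound.


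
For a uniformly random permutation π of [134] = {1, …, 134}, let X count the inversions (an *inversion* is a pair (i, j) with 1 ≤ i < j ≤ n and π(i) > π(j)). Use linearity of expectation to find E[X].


Write X = Σ X_I over the C(134, 2) = 8911 pairs i < j, with X_I the indicator of one inversion.
There are 8911 indicators.
For each fixed pair i < j, the values π(i) and π(j) are two distinct elements of {1, …, 134} in uniformly random order; by symmetry P[π(i) > π(j)] = 1/2.
By linearity: E[X] = 8911 · (1/2) = C(134, 2) · (1/2) = 8911/2 = 8911/2 ≈ 4455.50000.

E[X] = 8911/2 = 4455.50000.


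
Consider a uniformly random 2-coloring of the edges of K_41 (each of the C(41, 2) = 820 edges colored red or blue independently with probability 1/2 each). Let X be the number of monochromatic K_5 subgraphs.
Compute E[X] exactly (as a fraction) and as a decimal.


Let X = Σ_S X_S over the C(41, 5) = 749398 subsets S of size 5, where X_S = 1 if the K_5 on S is monochromatic.
For a fixed S, the K_5 on S has C(5, 2) = 10 edges. P[all 10 edges red] = (1/2)^10, and likewise for blue, so P[monochromatic] = 2·(1/2)^10 = 2^{1 − 10} = 1/512.
By linearity of expectation: E[X] = C(41, 5) · 2^{1 − 10} = 749398 · 1/512 = 374699/256.
Numerically: E[X] ≈ 1463.6680.

E[X] = C(41,5)·2^(1−C(5,2)) = 374699/256 ≈ 1463.6680.


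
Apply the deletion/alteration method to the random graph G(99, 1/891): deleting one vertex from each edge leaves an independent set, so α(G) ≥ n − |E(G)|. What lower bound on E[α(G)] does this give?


E[|E(G)|] = C(99, 2)·p = 4851 · (1/891) = 49/9.
E[α(G)] ≥ n − E[|E(G)|] = 99 − 49/9 = 842/9.
Numerically: ≈ 93.5556.
(This is only a lower bound; the true E[α(G)] may be larger.)

E[α(G)] ≥ 842/9 ≈ 93.5556.


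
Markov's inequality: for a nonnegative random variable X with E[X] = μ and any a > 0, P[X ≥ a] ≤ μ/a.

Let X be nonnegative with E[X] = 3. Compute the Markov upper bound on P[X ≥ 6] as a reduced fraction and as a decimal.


μ = E[X] = 3, a = 6.
Markov: P[X ≥ 6] ≤ μ/a = (3)/6 = 1/2.
Numerically: ≈ 0.500.
(Since a = 6 > μ = 3.000, the bound 1/2 is < 1 and informative.)

P[X ≥ 6] ≤ 1/2 ≈ 0.500.


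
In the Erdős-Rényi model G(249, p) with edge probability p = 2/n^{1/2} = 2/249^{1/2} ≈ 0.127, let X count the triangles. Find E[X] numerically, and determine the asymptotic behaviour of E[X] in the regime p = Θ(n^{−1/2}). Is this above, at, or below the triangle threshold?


Number of potential triangles: C(249, 3) = 2542124.
Each occurs with probability p³ ≈ (0.127)³ ≈ 2.03606e-03.
By linearity: E[X] = C(249, 3)·p³ ≈ 2542124 · 2.03606e-03 ≈ 5175.922.
Since α = 1/2 < 1, p = c/n^{1/2} ≫ 1/n is above the triangle threshold p ~ 1/n. Asymptotically E[X] ~ (c³/6)·n^{3(1−α)} = (2³/6)·n^{1.5} → ∞; triangles are abundant w.h.p.

E[X] ≈ 5175.922; in regime p = Θ(1/n^{1/2}) E[X] diverges (above the triangle threshold p ~ 1/n).


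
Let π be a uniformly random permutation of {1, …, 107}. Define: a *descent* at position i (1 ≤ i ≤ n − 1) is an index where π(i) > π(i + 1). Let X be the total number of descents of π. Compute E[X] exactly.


Write X = Σ X_I over i = 1, …, 106, with X_I the indicator of one descent.
There are 106 indicators.
For each fixed i, the pair (π(i), π(i+1)) is a uniformly random ordered pair of distinct values from {1, …, 107}; by symmetry P[π(i) > π(i+1)] = 1/2.
By linearity: E[X] = 106 · (1/2) = (107 − 1) · (1/2) = 53 ≈ 53.0000.

E[X] = 53 = 53.0000.


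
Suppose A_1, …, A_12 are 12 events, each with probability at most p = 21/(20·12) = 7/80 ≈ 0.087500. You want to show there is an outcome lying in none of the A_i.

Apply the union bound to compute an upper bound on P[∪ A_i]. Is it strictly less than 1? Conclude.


Union bound: P[∪_{i=1}^{12} A_i] ≤ Σ_i P[A_i] ≤ 12·p = 12·(7/80) = 21/20.
Numerically: 21/20 ≈ 1.050000.
Is 21/20 < 1? NO.
Since the bound 21/20 is ≥ 1, the union bound is uninformative here; it does NOT by itself certify existence.

12·p = 21/20 ≈ 1.050000; existence NOT certified by the union bound.


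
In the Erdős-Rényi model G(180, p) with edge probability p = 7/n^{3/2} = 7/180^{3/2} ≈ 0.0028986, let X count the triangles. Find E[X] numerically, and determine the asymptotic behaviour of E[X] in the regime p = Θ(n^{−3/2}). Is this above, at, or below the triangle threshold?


Number of potential triangles: C(180, 3) = 955860.
Each occurs with probability p³ ≈ (0.0028986)³ ≈ 2.4353862e-08.
By linearity: E[X] = C(180, 3)·p³ ≈ 955860 · 2.4353862e-08 ≈ 0.02328.
Since α = 3/2 > 1, p = c/n^{3/2} = o(1/n) is below the triangle threshold p ~ 1/n. Asymptotically E[X] ~ (c³/6)·n^{3(1−α)} = (7³/6)·n^{-1.5} → 0, so by Markov's inequality G has no triangles w.h.p.

E[X] ≈ 0.02328; in regime p = Θ(1/n^{3/2}) E[X] tends to 0 (below the triangle threshold p ~ 1/n).


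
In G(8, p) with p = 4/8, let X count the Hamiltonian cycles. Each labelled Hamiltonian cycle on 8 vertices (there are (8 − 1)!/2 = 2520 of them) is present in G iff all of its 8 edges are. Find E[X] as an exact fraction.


K_8 has (8 − 1)!/2 = 2520 labelled Hamiltonian cycles.
For each such Hamiltonian cycle H, let X_H = 1 if all 8 edges of H are present in G. Then P[X_H = 1] = p^{8} = (1/2)^{8} = 1/256.
Summing the indicators: E[X] = Σ_H E[X_H] = 2520 · p^{8} = 2520 · 1/256 = 315/32.
Numerically: E[X] ≈ 9.844.

E[X] = 2520 · (1/2)^{8} = 315/32 ≈ 9.844.


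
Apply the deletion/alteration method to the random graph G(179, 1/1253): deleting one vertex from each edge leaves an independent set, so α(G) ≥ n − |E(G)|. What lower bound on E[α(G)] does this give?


E[|E(G)|] = C(179, 2)·p = 15931 · (1/1253) = 89/7.
E[α(G)] ≥ n − E[|E(G)|] = 179 − 89/7 = 1164/7.
Numerically: ≈ 166.285714.
(This is only a lower bound; the true E[α(G)] may be larger.)

E[α(G)] ≥ 1164/7 ≈ 166.285714.


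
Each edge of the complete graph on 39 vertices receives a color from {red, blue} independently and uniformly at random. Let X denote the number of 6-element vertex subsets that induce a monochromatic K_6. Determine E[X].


Let X = Σ_S X_S over the C(39, 6) = 3262623 subsets S of size 6, where X_S = 1 if the K_6 on S is monochromatic.
For a fixed S, the K_6 on S has C(6, 2) = 15 edges. P[all 15 edges red] = (1/2)^15, and likewise for blue, so P[monochromatic] = 2·(1/2)^15 = 2^{1 − 15} = 1/16384.
By linearity of expectation: E[X] = C(39, 6) · 2^{1 − 15} = 3262623 · 1/16384 = 3262623/16384.
Numerically: E[X] ≈ 199.1347.

E[X] = C(39,6)·2^(1−C(6,2)) = 3262623/16384 ≈ 199.1347.


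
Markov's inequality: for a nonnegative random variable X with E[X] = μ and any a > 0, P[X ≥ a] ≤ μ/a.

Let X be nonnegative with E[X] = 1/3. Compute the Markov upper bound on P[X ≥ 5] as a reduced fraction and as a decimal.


μ = E[X] = 1/3, a = 5.
Markov: P[X ≥ 5] ≤ μ/a = (1/3)/5 = 1/15.
Numerically: ≈ 0.066667.
(Since a = 5 > μ = 0.333333, the bound 1/15 is < 1 and informative.)

P[X ≥ 5] ≤ 1/15 ≈ 0.066667.


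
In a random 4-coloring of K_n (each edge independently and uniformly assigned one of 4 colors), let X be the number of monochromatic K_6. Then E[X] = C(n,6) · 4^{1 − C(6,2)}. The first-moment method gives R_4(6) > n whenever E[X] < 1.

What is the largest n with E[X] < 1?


We need C(n, 6) · 4^{1 − 15} < 1, i.e. C(n, 6) < 4^{15 − 1} = 268435456.
Check values of n near the boundary:
  n = 73: C(73, 6) = 170230452; 170230452 < 268435456? YES
  n = 74: C(74, 6) = 185250786; 185250786 < 268435456? YES
  n = 75: C(75, 6) = 201359550; 201359550 < 268435456? YES
  n = 76: C(76, 6) = 218618940; 218618940 < 268435456? YES
  n = 77: C(77, 6) = 237093780; 237093780 < 268435456? YES
  n = 78: C(78, 6) = 256851595; 256851595 < 268435456? YES
  n = 79: C(79, 6) = 277962685; 277962685 < 268435456? NO
  n = 80: C(80, 6) = 300500200; 300500200 < 268435456? NO
  n = 81: C(81, 6) = 324540216; 324540216 < 268435456? NO
The largest n with C(n, 6) < 268435456 is n = 78 (where E[X] = 256851595/268435456 ≈ 0.9568). Hence R_4(6) > 78, i.e. R_4(6) ≥ 79.

Largest n = 78; hence R_4(6) > 78.


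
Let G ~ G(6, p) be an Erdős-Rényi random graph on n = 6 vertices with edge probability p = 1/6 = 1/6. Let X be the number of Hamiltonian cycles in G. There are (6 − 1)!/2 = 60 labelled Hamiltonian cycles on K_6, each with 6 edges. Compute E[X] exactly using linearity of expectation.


K_6 has (6 − 1)!/2 = 60 labelled Hamiltonian cycles.
For each such Hamiltonian cycle H, let X_H = 1 if all 6 edges of H are present in G. Then P[X_H = 1] = p^{6} = (1/6)^{6} = 1/46656.
By linearity: E[X] = Σ_H E[X_H] = 60 · p^{6} = 60 · 1/46656 = 5/3888.
Numerically: E[X] ≈ 0.001286.

E[X] = 60 · (1/6)^{6} = 5/3888 ≈ 0.001286.


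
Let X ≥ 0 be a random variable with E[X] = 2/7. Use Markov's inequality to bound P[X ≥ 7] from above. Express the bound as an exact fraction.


μ = E[X] = 2/7, a = 7.
Markov: P[X ≥ 7] ≤ μ/a = (2/7)/7 = 2/49.
Numerically: ≈ 0.040816.
(Since a = 7 > μ = 0.285714, the bound 2/49 is < 1 and informative.)

P[X ≥ 7] ≤ 2/49 ≈ 0.040816.


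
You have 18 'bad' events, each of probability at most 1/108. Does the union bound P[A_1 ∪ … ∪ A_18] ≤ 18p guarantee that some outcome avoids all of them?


Union bound: P[∪_{i=1}^{18} A_i] ≤ Σ_i P[A_i] ≤ 18·p = 18·(1/108) = 1/6.
Numerically: 1/6 ≈ 0.16667.
Is 1/6 < 1? YES.
Since P[∪ A_i] ≤ 1/6 < 1, the complement has P[∩ A_i^c] ≥ 1 − 1/6 = 5/6 > 0, so some outcome avoids every A_i.

18·p = 1/6 ≈ 0.16667; existence CERTIFIED by the union bound.


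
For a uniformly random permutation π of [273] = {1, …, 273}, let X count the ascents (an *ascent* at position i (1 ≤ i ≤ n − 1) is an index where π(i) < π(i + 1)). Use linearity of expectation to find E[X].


Write X = Σ X_I over i = 1, …, 272, with X_I the indicator of one ascent.
There are 272 indicators.
For each fixed i, the pair (π(i), π(i+1)) is a uniformly random ordered pair of distinct values from {1, …, 273}; by symmetry P[π(i) < π(i+1)] = 1/2.
By linearity: E[X] = 272 · (1/2) = (273 − 1) · (1/2) = 136 ≈ 136.000.

E[X] = 136 = 136.000.


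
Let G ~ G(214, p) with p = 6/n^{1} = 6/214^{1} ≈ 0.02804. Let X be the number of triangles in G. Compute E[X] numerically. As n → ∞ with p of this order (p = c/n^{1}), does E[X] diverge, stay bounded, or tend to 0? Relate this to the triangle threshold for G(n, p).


Number of potential triangles: C(214, 3) = 1610564.
Each occurs with probability p³ ≈ (0.02804)³ ≈ 2.204004e-05.
By linearity: E[X] = C(214, 3)·p³ ≈ 1610564 · 2.204004e-05 ≈ 35.4969.
Here α = 1, so p = 6/n is exactly at the triangle threshold p ~ 1/n. Asymptotically E[X] → c³/6 = 6³/6 = 36 ≈ 36.0000, a bounded constant. In this regime the triangle count is asymptotically Poisson(c³/6).

E[X] ≈ 35.4969; in regime p = Θ(1/n^{1}) E[X] stays bounded (at the triangle threshold p ~ 1/n).


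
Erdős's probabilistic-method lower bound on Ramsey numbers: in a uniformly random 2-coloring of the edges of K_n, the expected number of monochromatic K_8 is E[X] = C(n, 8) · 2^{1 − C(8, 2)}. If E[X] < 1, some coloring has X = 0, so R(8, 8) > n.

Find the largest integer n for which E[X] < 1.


We need C(n, 8) · 2^{1 − 28} < 1, i.e. C(n, 8) < 2^{28 − 1} = 134217728.
Check values of n near the boundary:
  n = 40: C(40, 8) = 76904685; 76904685 < 134217728? YES
  n = 41: C(41, 8) = 95548245; 95548245 < 134217728? YES
  n = 42: C(42, 8) = 118030185; 118030185 < 134217728? YES
  n = 43: C(43, 8) = 145008513; 145008513 < 134217728? NO
  n = 44: C(44, 8) = 177232627; 177232627 < 134217728? NO
The largest n with C(n, 8) < 134217728 is n = 42 (where E[X] = 118030185/134217728 ≈ 0.8794). Hence R(8, 8) > 42, i.e. R(8, 8) ≥ 43.

Largest n = 42; hence R(8, 8) > 42.


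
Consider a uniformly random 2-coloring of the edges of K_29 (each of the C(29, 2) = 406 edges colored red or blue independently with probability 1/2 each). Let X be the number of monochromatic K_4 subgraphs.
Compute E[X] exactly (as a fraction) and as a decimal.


Let X = Σ_S X_S over the C(29, 4) = 23751 subsets S of size 4, where X_S = 1 if the K_4 on S is monochromatic.
For a fixed S, the K_4 on S has C(4, 2) = 6 edges. P[all 6 edges red] = (1/2)^6, and likewise for blue, so P[monochromatic] = 2·(1/2)^6 = 2^{1 − 6} = 1/32.
By linearity: E[X] = C(29, 4) · 2^{1 − 6} = 23751 · 1/32 = 23751/32.
Numerically: E[X] ≈ 742.218750.

E[X] = C(29,4)·2^(1−C(4,2)) = 23751/32 ≈ 742.218750.


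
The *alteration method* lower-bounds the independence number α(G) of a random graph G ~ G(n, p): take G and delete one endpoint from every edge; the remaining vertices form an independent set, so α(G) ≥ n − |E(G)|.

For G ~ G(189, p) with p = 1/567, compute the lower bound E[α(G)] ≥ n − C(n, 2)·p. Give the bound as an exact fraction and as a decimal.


E[|E(G)|] = C(189, 2)·p = 17766 · (1/567) = 94/3.
E[α(G)] ≥ n − E[|E(G)|] = 189 − 94/3 = 473/3.
Numerically: ≈ 157.66667.
(This is only a lower bound; the true E[α(G)] may be larger.)

E[α(G)] ≥ 473/3 ≈ 157.66667.


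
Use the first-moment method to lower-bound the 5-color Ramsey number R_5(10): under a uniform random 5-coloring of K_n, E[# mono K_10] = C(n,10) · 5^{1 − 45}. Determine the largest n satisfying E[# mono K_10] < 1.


We need C(n, 10) · 5^{1 − 45} < 1, i.e. C(n, 10) < 5^{45 − 1} = 5684341886080801486968994140625.
Check values of n near the boundary:
  n = 5391: C(5391, 10) = 5666344714787188828795213697883; 5666344714787188828795213697883 < 5684341886080801486968994140625? YES
  n = 5392: C(5392, 10) = 5676873040158402483252283957448; 5676873040158402483252283957448 < 5684341886080801486968994140625? YES
  n = 5393: C(5393, 10) = 5687418968154238267170642278008; 5687418968154238267170642278008 < 5684341886080801486968994140625? NO
  n = 5394: C(5394, 10) = 5697982524930156243149785372878; 5697982524930156243149785372878 < 5684341886080801486968994140625? NO
  n = 5395: C(5395, 10) = 5708563736675616143322765475706; 5708563736675616143322765475706 < 5684341886080801486968994140625? NO
The largest n with C(n, 10) < 5684341886080801486968994140625 is n = 5392 (where E[X] = 5676873040158402483252283957448/5684341886080801486968994140625 ≈ 0.998686). Hence R_5(10) > 5392, i.e. R_5(10) ≥ 5393.

Largest n = 5392; hence R_5(10) > 5392.


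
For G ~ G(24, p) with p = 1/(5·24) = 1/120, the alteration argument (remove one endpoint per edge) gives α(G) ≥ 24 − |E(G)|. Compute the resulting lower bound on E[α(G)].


E[|E(G)|] = C(24, 2)·p = 276 · (1/120) = 23/10.
E[α(G)] ≥ n − E[|E(G)|] = 24 − 23/10 = 217/10.
Numerically: ≈ 21.700000.
(This is only a lower bound; the true E[α(G)] may be larger.)

E[α(G)] ≥ 217/10 ≈ 21.700000.


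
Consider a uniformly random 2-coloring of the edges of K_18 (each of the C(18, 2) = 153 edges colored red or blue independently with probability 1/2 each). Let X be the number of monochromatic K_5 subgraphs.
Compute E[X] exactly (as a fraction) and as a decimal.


Let X = Σ_S X_S over the C(18, 5) = 8568 subsets S of size 5, where X_S = 1 if the K_5 on S is monochromatic.
For a fixed S, the K_5 on S has C(5, 2) = 10 edges. P[all 10 edges red] = (1/2)^10, and likewise for blue, so P[monochromatic] = 2·(1/2)^10 = 2^{1 − 10} = 1/512.
By linearity of expectation: E[X] = C(18, 5) · 2^{1 − 10} = 8568 · 1/512 = 1071/64.
Numerically: E[X] ≈ 16.73438.

E[X] = C(18,5)·2^(1−C(5,2)) = 1071/64 ≈ 16.73438.


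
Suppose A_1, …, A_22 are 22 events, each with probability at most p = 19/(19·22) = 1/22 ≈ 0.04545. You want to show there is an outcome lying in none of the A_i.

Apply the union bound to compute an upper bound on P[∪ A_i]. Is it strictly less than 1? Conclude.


Union bound: P[∪_{i=1}^{22} A_i] ≤ Σ_i P[A_i] ≤ 22·p = 22·(1/22) = 1.
Numerically: 1 ≈ 1.00000.
Is 1 < 1? NO.
Since the bound 1 is ≥ 1, the union bound is uninformative here; it does NOT by itself certify existence.

22·p = 1 ≈ 1.00000; existence NOT certified by the union bound.


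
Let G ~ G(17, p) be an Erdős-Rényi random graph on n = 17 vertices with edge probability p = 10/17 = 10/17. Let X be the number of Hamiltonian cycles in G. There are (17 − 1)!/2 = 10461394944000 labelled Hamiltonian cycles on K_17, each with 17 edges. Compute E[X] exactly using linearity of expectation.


K_17 has (17 − 1)!/2 = 10461394944000 labelled Hamiltonian cycles.
For each such Hamiltonian cycle H, let X_H = 1 if all 17 edges of H are present in G. Then P[X_H = 1] = p^{17} = (10/17)^{17} = 100000000000000000/827240261886336764177.
By linearity: E[X] = Σ_H E[X_H] = 10461394944000 · p^{17} = 10461394944000 · 100000000000000000/827240261886336764177 = 1046139494400000000000000000000/827240261886336764177.
Numerically: E[X] ≈ 1.26461e+09.

E[X] = 10461394944000 · (10/17)^{17} = 1046139494400000000000000000000/827240261886336764177 ≈ 1.26461e+09.


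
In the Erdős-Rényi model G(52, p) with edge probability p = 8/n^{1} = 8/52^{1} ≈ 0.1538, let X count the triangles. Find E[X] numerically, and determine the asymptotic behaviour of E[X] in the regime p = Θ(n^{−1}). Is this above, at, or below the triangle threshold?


Number of potential triangles: C(52, 3) = 22100.
Each occurs with probability p³ ≈ (0.1538)³ ≈ 3.641329e-03.
By linearity: E[X] = C(52, 3)·p³ ≈ 22100 · 3.641329e-03 ≈ 80.4734.
Here α = 1, so p = 8/n is exactly at the triangle threshold p ~ 1/n. Asymptotically E[X] → c³/6 = 8³/6 = 256/3 ≈ 85.3333, a bounded constant. In this regime the triangle count is asymptotically Poisson(c³/6).

E[X] ≈ 80.4734; in regime p = Θ(1/n^{1}) E[X] stays bounded (at the triangle threshold p ~ 1/n).


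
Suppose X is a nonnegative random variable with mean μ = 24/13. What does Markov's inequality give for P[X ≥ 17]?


μ = E[X] = 24/13, a = 17.
Markov: P[X ≥ 17] ≤ μ/a = (24/13)/17 = 24/221.
Numerically: ≈ 0.10860.
(Since a = 17 > μ = 1.84615, the bound 24/221 is < 1 and informative.)

P[X ≥ 17] ≤ 24/221 ≈ 0.10860.


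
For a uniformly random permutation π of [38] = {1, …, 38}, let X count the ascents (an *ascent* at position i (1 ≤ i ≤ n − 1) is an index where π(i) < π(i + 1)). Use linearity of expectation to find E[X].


Write X = Σ X_I over i = 1, …, 37, with X_I the indicator of one ascent.
There are 37 indicators.
For each fixed i, the pair (π(i), π(i+1)) is a uniformly random ordered pair of distinct values from {1, …, 38}; by symmetry P[π(i) < π(i+1)] = 1/2.
By linearity: E[X] = 37 · (1/2) = (38 − 1) · (1/2) = 37/2 ≈ 18.5000.

E[X] = 37/2 = 18.5000.


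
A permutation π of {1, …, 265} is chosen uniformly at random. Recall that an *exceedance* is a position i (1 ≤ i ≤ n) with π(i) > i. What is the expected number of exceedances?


Write X = Σ_{i=1}^{265} X_i, where X_i = 1_{π(i) > i}.
For each fixed i, π(i) is uniform over {1, …, 265} (marginal of a uniform permutation), so P[π(i) > i] = (n − i)/n. Summing: Σ_{i=1}^{265} (n − i)/n = (0 + 1 + … + 264)/265 = 265(265 − 1)/(2·265) = (265 − 1)/2.
Hence E[X] = Σ_{i=1}^{265} (265 − i)/265 = 132 ≈ 132.00000.

E[X] = 132 = 132.00000.


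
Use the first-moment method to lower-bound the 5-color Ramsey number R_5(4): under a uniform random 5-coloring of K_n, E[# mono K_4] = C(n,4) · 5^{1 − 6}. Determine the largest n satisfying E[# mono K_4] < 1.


We need C(n, 4) · 5^{1 − 6} < 1, i.e. C(n, 4) < 5^{6 − 1} = 3125.
Check values of n near the boundary:
  n = 17: C(17, 4) = 2380; 2380 < 3125? YES
  n = 18: C(18, 4) = 3060; 3060 < 3125? YES
  n = 19: C(19, 4) = 3876; 3876 < 3125? NO
The largest n with C(n, 4) < 3125 is n = 18 (where E[X] = 612/625 ≈ 0.9792). Hence R_5(4) > 18, i.e. R_5(4) ≥ 19.

Largest n = 18; hence R_5(4) > 18.


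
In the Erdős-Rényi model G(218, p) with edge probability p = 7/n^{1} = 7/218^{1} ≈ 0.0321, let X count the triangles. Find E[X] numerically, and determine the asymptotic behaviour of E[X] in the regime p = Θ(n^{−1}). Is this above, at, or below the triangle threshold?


Number of potential triangles: C(218, 3) = 1703016.
Each occurs with probability p³ ≈ (0.0321)³ ≈ 3.31074e-05.
By linearity: E[X] = C(218, 3)·p³ ≈ 1703016 · 3.31074e-05 ≈ 56.382.
Here α = 1, so p = 7/n is exactly at the triangle threshold p ~ 1/n. Asymptotically E[X] → c³/6 = 7³/6 = 343/6 ≈ 57.167, a bounded constant. In this regime the triangle count is asymptotically Poisson(c³/6).

E[X] ≈ 56.382; in regime p = Θ(1/n^{1}) E[X] stays bounded (at the triangle threshold p ~ 1/n).


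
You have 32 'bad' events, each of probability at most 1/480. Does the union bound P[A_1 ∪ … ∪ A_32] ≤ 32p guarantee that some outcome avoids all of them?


Union bound: P[∪_{i=1}^{32} A_i] ≤ Σ_i P[A_i] ≤ 32·p = 32·(1/480) = 1/15.
Numerically: 1/15 ≈ 0.066667.
Is 1/15 < 1? YES.
Since P[∪ A_i] ≤ 1/15 < 1, the complement has P[∩ A_i^c] ≥ 1 − 1/15 = 14/15 > 0, so some outcome avoids every A_i.

32·p = 1/15 ≈ 0.066667; existence CERTIFIED by the union bound.


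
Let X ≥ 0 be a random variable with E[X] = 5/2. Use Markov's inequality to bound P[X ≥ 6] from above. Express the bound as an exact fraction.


μ = E[X] = 5/2, a = 6.
Markov: P[X ≥ 6] ≤ μ/a = (5/2)/6 = 5/12.
Numerically: ≈ 0.41667.
(Since a = 6 > μ = 2.50000, the bound 5/12 is < 1 and informative.)

P[X ≥ 6] ≤ 5/12 ≈ 0.41667.


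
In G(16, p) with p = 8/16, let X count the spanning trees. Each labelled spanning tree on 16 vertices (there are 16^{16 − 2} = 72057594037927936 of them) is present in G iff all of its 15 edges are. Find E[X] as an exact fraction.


K_16 has 16^{16 − 2} = 72057594037927936 labelled spanning trees.
For each such spanning tree H, let X_H = 1 if all 15 edges of H are present in G. Then P[X_H = 1] = p^{15} = (1/2)^{15} = 1/32768.
By linearity: E[X] = Σ_H E[X_H] = 72057594037927936 · p^{15} = 72057594037927936 · 1/32768 = 2199023255552.
Numerically: E[X] ≈ 2.199e+12.

E[X] = 72057594037927936 · (1/2)^{15} = 2199023255552 ≈ 2.199e+12.


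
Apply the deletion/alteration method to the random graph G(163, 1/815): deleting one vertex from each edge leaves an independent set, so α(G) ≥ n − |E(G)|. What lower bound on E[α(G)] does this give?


E[|E(G)|] = C(163, 2)·p = 13203 · (1/815) = 81/5.
E[α(G)] ≥ n − E[|E(G)|] = 163 − 81/5 = 734/5.
Numerically: ≈ 146.80000.
(This is only a lower bound; the true E[α(G)] may be larger.)

E[α(G)] ≥ 734/5 ≈ 146.80000.


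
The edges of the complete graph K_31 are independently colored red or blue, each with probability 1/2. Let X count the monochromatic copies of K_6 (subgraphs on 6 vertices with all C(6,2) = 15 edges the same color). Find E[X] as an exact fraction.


Let X = Σ_S X_S over the C(31, 6) = 736281 subsets S of size 6, where X_S = 1 if the K_6 on S is monochromatic.
For a fixed S, the K_6 on S has C(6, 2) = 15 edges. P[all 15 edges red] = (1/2)^15, and likewise for blue, so P[monochromatic] = 2·(1/2)^15 = 2^{1 − 15} = 1/16384.
Summing: E[X] = C(31, 6) · 2^{1 − 15} = 736281 · 1/16384 = 736281/16384.
Numerically: E[X] ≈ 44.939026.

E[X] = C(31,6)·2^(1−C(6,2)) = 736281/16384 ≈ 44.939026.


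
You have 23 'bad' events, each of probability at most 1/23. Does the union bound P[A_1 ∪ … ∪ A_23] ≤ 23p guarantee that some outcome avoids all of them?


Union bound: P[∪_{i=1}^{23} A_i] ≤ Σ_i P[A_i] ≤ 23·p = 23·(1/23) = 1.
Numerically: 1 ≈ 1.000000.
Is 1 < 1? NO.
Since the bound 1 is ≥ 1, the union bound is uninformative here; it does NOT by itself certify existence.

23·p = 1 ≈ 1.000000; existence NOT certified by the union bound.


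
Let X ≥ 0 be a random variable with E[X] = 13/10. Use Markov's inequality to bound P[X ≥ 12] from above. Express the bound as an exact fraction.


μ = E[X] = 13/10, a = 12.
Markov: P[X ≥ 12] ≤ μ/a = (13/10)/12 = 13/120.
Numerically: ≈ 0.108.
(Since a = 12 > μ = 1.300, the bound 13/120 is < 1 and informative.)

P[X ≥ 12] ≤ 13/120 ≈ 0.108.


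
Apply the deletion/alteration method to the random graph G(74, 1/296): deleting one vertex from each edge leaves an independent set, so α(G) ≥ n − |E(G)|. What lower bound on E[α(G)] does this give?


E[|E(G)|] = C(74, 2)·p = 2701 · (1/296) = 73/8.
E[α(G)] ≥ n − E[|E(G)|] = 74 − 73/8 = 519/8.
Numerically: ≈ 64.875000.
(This is only a lower bound; the true E[α(G)] may be larger.)

E[α(G)] ≥ 519/8 ≈ 64.875000.


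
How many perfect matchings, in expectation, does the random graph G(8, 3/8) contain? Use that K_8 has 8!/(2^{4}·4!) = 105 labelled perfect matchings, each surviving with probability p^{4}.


K_8 has 8!/(2^{4}·4!) = 105 labelled perfect matchings.
For each such perfect matching H, let X_H = 1 if all 4 edges of H are present in G. Then P[X_H = 1] = p^{4} = (3/8)^{4} = 81/4096.
By linearity of expectation: E[X] = Σ_H E[X_H] = 105 · p^{4} = 105 · 81/4096 = 8505/4096.
Numerically: E[X] ≈ 2.0764.

E[X] = 105 · (3/8)^{4} = 8505/4096 ≈ 2.0764.


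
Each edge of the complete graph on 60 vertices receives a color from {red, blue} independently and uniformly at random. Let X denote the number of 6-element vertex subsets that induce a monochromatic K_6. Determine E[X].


Let X = Σ_S X_S over the C(60, 6) = 50063860 subsets S of size 6, where X_S = 1 if the K_6 on S is monochromatic.
For a fixed S, the K_6 on S has C(6, 2) = 15 edges. P[all 15 edges red] = (1/2)^15, and likewise for blue, so P[monochromatic] = 2·(1/2)^15 = 2^{1 − 15} = 1/16384.
Summing: E[X] = C(60, 6) · 2^{1 − 15} = 50063860 · 1/16384 = 12515965/4096.
Numerically: E[X] ≈ 3055.656.

E[X] = C(60,6)·2^(1−C(6,2)) = 12515965/4096 ≈ 3055.656.
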